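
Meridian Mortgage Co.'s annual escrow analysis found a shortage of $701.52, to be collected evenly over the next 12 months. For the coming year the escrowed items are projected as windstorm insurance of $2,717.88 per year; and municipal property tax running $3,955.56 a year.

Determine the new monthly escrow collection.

Windstorm insurance = $2,717.88/yr
Municipal property tax = $3,955.56/yr
Combined annual = $6,673.44
Base monthly escrow = $6,673.44 / 12 = $556.12
Shortage per month = $701.52 / 12 = $58.46
New monthly escrow = $556.12 + $58.46 = $614.58

$614.58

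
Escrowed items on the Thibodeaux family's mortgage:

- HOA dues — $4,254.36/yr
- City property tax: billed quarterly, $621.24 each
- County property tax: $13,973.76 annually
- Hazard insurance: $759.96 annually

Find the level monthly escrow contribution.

HOA dues: $4,254.36 annually
City property tax: $621.24 × 4 = $2,484.96 annually
County property tax: $13,973.76 annually
Hazard insurance: $759.96 annually
Total per year = $4,254.36 + $2,484.96 + $13,973.76 + $759.96 = $21,473.04
Monthly = $21,473.04 / 12 = $1,789.42

$1,789.42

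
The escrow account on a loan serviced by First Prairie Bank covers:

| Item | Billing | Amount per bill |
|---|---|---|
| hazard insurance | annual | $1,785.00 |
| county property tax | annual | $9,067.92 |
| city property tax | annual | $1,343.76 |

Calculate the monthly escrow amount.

Hazard insurance — $1,785.00 annually
County property tax — $9,067.92 annually
City property tax — $1,343.76 annually
Yearly total = $1,785.00 + $9,067.92 + $1,343.76 = $12,196.68
Monthly escrow = $12,196.68 / 12 = $1,016.39

$1,016.39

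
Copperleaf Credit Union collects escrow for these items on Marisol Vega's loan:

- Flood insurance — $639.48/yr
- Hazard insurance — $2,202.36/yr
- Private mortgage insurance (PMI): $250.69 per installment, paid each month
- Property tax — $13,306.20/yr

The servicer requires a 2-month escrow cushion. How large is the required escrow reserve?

Flood insurance — $639.48 annually
Hazard insurance — $2,202.36 annually
Private mortgage insurance (PMI) — $250.69 × 12 = $3,008.28 annually
Property tax — $13,306.20 annually
Yearly total = $639.48 + $2,202.36 + $3,008.28 + $13,306.20 = $19,156.32
Per month = $19,156.32 / 12 = $1,596.36
Required cushion = 2 × $1,596.36 = $3,192.72

$3,192.72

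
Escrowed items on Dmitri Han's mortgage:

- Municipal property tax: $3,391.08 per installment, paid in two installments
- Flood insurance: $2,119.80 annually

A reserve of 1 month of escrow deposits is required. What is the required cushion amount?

Municipal property tax: $3,391.08 × 2 = $6,782.16
Flood insurance: $2,119.80
Total annual escrow = $6,782.16 + $2,119.80 = $8,901.96
Monthly escrow = $8,901.96 / 12 = $741.83
Required cushion = 1 × $741.83 = $741.83

$741.83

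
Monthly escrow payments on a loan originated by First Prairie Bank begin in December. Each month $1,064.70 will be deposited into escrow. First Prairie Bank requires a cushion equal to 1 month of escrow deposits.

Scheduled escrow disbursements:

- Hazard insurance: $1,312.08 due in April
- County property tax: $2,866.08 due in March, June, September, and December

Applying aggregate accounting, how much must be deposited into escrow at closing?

$3,522.12

Cushion = 1 × $1,064.70 = $1,064.70
Trial balance (start $0, +$1,064.70 each month, − disbursements):
  Dec: +$1,064.70 − $2,866.08 → -$1,801.38
  Jan: +$1,064.70 → -$736.68
  Feb: +$1,064.70 → $328.02
  Mar: +$1,064.70 − $2,866.08 → -$1,473.36
  Apr: +$1,064.70 − $1,312.08 → -$1,720.74
  May: +$1,064.70 → -$656.04
  Jun: +$1,064.70 − $2,866.08 → -$2,457.42
  Jul: +$1,064.70 → -$1,392.72
  Aug: +$1,064.70 → -$328.02
  Sep: +$1,064.70 − $2,866.08 → -$2,129.40
  Oct: +$1,064.70 → -$1,064.70
  Nov: +$1,064.70 → $0.00
Lowest trial balance = -$2,457.42 (Jun)
Initial deposit = cushion − low point = $1,064.70 − (-$2,457.42) = $3,522.12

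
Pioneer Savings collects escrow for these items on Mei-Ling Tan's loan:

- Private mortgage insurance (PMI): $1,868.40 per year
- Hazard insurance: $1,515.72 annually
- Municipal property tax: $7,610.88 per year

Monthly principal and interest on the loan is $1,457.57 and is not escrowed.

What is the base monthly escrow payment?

$916.25

Private mortgage insurance (PMI): $1,868.40 annually
Hazard insurance: $1,515.72 annually
Municipal property tax: $7,610.88 annually
Total per year = $10,995.00
Per month = $10,995.00 ÷ 12 = $916.25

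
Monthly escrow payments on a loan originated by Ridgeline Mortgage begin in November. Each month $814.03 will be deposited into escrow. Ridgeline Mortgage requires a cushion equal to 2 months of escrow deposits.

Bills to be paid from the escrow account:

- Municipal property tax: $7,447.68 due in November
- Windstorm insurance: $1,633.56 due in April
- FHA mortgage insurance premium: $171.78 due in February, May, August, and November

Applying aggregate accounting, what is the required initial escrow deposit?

$8,433.49

Cushion = 2 × $814.03 = $1,628.06
Trial balance (start $0, +$814.03 each month, − disbursements):
  Nov: +$814.03 − $7,619.46 → -$6,805.43
  Dec: +$814.03 → -$5,991.40
  Jan: +$814.03 → -$5,177.37
  Feb: +$814.03 − $171.78 → -$4,535.12
  Mar: +$814.03 → -$3,721.09
  Apr: +$814.03 − $1,633.56 → -$4,540.62
  May: +$814.03 − $171.78 → -$3,898.37
  Jun: +$814.03 → -$3,084.34
  Jul: +$814.03 → -$2,270.31
  Aug: +$814.03 − $171.78 → -$1,628.06
  Sep: +$814.03 → -$814.03
  Oct: +$814.03 → $0.00
Lowest trial balance = -$6,805.43 (Nov)
Initial deposit = cushion − low point = $1,628.06 − (-$6,805.43) = $8,433.49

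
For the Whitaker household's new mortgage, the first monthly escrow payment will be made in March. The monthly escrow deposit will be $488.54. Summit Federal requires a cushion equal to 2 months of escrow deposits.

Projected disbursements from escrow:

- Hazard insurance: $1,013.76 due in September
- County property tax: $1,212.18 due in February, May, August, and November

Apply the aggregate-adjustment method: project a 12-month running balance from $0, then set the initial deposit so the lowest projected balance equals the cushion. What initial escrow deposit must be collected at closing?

Cushion = 2 × $488.54 = $977.08
Trial balance (start $0, +$488.54 each month, − disbursements):
  Mar: +$488.54 → $488.54
  Apr: +$488.54 → $977.08
  May: +$488.54 − $1,212.18 → $253.44
  Jun: +$488.54 → $741.98
  Jul: +$488.54 → $1,230.52
  Aug: +$488.54 − $1,212.18 → $506.88
  Sep: +$488.54 − $1,013.76 → -$18.34
  Oct: +$488.54 → $470.20
  Nov: +$488.54 − $1,212.18 → -$253.44
  Dec: +$488.54 → $235.10
  Jan: +$488.54 → $723.64
  Feb: +$488.54 − $1,212.18 → $0.00
Lowest trial balance = -$253.44 (Nov)
Initial deposit = cushion − low point = $977.08 − (-$253.44) = $1,230.52

$1,230.52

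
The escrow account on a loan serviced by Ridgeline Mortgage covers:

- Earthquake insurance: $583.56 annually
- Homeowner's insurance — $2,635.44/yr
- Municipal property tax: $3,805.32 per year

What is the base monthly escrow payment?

Earthquake insurance: $583.56 per year
Homeowner's insurance: $2,635.44 per year
Municipal property tax: $3,805.32 per year
Combined annual = $7,024.32
Per month = $7,024.32 / 12 = $585.36

$585.36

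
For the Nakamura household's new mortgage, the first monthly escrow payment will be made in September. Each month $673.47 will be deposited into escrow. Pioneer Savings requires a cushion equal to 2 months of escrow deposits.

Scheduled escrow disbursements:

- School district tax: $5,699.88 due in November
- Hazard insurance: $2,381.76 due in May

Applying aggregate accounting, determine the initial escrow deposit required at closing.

Cushion = 2 × $673.47 = $1,346.94
Trial balance (start $0, +$673.47 each month, − disbursements):
  Sep: +$673.47 → $673.47
  Oct: +$673.47 → $1,346.94
  Nov: +$673.47 − $5,699.88 → -$3,679.47
  Dec: +$673.47 → -$3,006.00
  Jan: +$673.47 → -$2,332.53
  Feb: +$673.47 → -$1,659.06
  Mar: +$673.47 → -$985.59
  Apr: +$673.47 → -$312.12
  May: +$673.47 − $2,381.76 → -$2,020.41
  Jun: +$673.47 → -$1,346.94
  Jul: +$673.47 → -$673.47
  Aug: +$673.47 → $0.00
Lowest trial balance = -$3,679.47 (Nov)
Initial deposit = cushion − low point = $1,346.94 − (-$3,679.47) = $5,026.41

$5,026.41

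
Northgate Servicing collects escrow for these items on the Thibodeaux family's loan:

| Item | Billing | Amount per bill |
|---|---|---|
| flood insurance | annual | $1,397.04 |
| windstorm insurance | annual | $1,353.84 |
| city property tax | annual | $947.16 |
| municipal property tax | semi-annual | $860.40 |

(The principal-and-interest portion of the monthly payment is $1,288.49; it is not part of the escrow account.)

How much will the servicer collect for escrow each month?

$451.57

Flood insurance = $1,397.04/yr
Windstorm insurance = $1,353.84/yr
City property tax = $947.16/yr
Municipal property tax = $860.40 × 2 = $1,720.80/yr
Combined annual = $1,397.04 + $1,353.84 + $947.16 + $1,720.80 = $5,418.84
Base monthly escrow = $5,418.84 ÷ 12 = $451.57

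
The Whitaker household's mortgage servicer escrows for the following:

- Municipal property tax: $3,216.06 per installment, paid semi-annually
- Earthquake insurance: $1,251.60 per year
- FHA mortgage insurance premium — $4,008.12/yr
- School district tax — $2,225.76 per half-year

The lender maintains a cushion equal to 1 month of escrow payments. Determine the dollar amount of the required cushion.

Municipal property tax: $3,216.06 × 2 = $6,432.12/yr
Earthquake insurance: $1,251.60/yr
FHA mortgage insurance premium: $4,008.12/yr
School district tax: $2,225.76 × 2 = $4,451.52/yr
Total per year = $16,143.36
Base monthly escrow = $16,143.36 ÷ 12 = $1,345.28
Cushion = 1 × $1,345.28 = $1,345.28

$1,345.28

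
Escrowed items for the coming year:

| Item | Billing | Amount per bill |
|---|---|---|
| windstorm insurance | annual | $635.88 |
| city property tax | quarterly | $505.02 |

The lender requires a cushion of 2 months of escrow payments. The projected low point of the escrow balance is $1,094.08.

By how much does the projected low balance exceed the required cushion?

Windstorm insurance: $635.88 per year
City property tax: $505.02 × 4 = $2,020.08 per year
Annual escrow total = $635.88 + $2,020.08 = $2,655.96
Monthly escrow = $2,655.96 ÷ 12 = $221.33
Required reserve = 2 × $221.33 = $442.66
Surplus = $1,094.08 − $442.66 = $651.42

$651.42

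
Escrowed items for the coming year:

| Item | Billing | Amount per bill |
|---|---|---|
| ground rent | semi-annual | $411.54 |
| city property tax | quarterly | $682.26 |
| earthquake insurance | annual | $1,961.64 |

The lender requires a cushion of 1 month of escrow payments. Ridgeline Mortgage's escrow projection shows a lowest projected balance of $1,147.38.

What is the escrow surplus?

$687.90

Ground rent = $411.54 × 2 = $823.08
City property tax = $682.26 × 4 = $2,729.04
Earthquake insurance = $1,961.64
Combined annual = $823.08 + $2,729.04 + $1,961.64 = $5,513.76
Monthly = $5,513.76 / 12 = $459.48
Cushion = 1 × $459.48 = $459.48
Surplus = $1,147.38 − $459.48 = $687.90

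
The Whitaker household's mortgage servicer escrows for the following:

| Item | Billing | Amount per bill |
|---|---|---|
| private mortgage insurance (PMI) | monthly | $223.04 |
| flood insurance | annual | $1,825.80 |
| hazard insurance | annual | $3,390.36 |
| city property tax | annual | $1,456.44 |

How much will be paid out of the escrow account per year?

$9,349.08

Private mortgage insurance (PMI): $223.04 × 12 = $2,676.48/yr
Flood insurance: $1,825.80/yr
Hazard insurance: $3,390.36/yr
City property tax: $1,456.44/yr
Total per year = $2,676.48 + $1,825.80 + $3,390.36 + $1,456.44 = $9,349.08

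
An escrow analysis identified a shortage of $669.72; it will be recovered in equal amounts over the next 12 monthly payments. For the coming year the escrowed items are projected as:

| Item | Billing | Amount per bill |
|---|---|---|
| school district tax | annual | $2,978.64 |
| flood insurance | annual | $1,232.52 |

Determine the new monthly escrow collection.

$406.74

School district tax — $2,978.64 per year
Flood insurance — $1,232.52 per year
Annual escrow total = $2,978.64 + $1,232.52 = $4,211.16
Per month = $4,211.16 ÷ 12 = $350.93
Shortage spread = $669.72 / 12 = $55.81/mo
New monthly escrow = $350.93 + $55.81 = $406.74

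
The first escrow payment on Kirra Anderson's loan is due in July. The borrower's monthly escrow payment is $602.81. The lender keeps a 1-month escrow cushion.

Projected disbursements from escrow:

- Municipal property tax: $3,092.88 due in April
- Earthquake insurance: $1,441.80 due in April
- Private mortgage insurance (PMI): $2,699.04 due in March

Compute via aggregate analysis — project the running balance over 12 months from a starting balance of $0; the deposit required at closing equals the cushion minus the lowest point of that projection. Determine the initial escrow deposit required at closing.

Cushion = 1 × $602.81 = $602.81
Trial balance (start $0, +$602.81 each month, − disbursements):
  Jul: +$602.81 → $602.81
  Aug: +$602.81 → $1,205.62
  Sep: +$602.81 → $1,808.43
  Oct: +$602.81 → $2,411.24
  Nov: +$602.81 → $3,014.05
  Dec: +$602.81 → $3,616.86
  Jan: +$602.81 → $4,219.67
  Feb: +$602.81 → $4,822.48
  Mar: +$602.81 − $2,699.04 → $2,726.25
  Apr: +$602.81 − $4,534.68 → -$1,205.62
  May: +$602.81 → -$602.81
  Jun: +$602.81 → $0.00
Lowest trial balance = -$1,205.62 (Apr)
Initial deposit = cushion − low point = $602.81 − (-$1,205.62) = $1,808.43

$1,808.43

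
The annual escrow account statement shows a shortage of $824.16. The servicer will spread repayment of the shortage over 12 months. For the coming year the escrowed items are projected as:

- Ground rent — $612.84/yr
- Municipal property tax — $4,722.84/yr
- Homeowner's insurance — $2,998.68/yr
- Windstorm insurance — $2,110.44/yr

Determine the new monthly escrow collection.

Ground rent — $612.84 annually
Municipal property tax — $4,722.84 annually
Homeowner's insurance — $2,998.68 annually
Windstorm insurance — $2,110.44 annually
Annual escrow total = $612.84 + $4,722.84 + $2,998.68 + $2,110.44 = $10,444.80
Per month = $10,444.80 ÷ 12 = $870.40
Shortage spread = $824.16 ÷ 12 = $68.68/mo
Adjusted monthly = $870.40 + $68.68 = $939.08

$939.08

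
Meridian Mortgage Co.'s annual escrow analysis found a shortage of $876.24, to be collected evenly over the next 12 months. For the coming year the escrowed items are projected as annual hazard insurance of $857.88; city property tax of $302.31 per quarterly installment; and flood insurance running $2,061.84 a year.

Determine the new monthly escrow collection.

$417.10

Hazard insurance = $857.88/yr
City property tax = $302.31 × 4 = $1,209.24/yr
Flood insurance = $2,061.84/yr
Annual escrow total = $4,128.96
Per month = $4,128.96 ÷ 12 = $344.08
Shortage per month = $876.24 / 12 = $73.02
New monthly escrow = $344.08 + $73.02 = $417.10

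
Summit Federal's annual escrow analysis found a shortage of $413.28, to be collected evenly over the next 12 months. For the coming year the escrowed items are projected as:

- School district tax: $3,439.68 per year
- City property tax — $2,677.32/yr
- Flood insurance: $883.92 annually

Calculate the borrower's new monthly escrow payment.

School district tax — $3,439.68 per year
City property tax — $2,677.32 per year
Flood insurance — $883.92 per year
Total annual escrow = $3,439.68 + $2,677.32 + $883.92 = $7,000.92
Per month = $7,000.92 / 12 = $583.41
Shortage per month = $413.28 / 12 = $34.44
Adjusted monthly = $583.41 + $34.44 = $617.85

$617.85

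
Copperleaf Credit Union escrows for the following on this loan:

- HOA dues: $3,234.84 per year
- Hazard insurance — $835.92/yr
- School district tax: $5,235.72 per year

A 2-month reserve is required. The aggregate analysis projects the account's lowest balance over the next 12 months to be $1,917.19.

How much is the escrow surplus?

HOA dues — $3,234.84 annually
Hazard insurance — $835.92 annually
School district tax — $5,235.72 annually
Total per year = $3,234.84 + $835.92 + $5,235.72 = $9,306.48
Base monthly escrow = $9,306.48 / 12 = $775.54
Cushion = 2 × $775.54 = $1,551.08
Surplus = $1,917.19 − $1,551.08 = $366.11

$366.11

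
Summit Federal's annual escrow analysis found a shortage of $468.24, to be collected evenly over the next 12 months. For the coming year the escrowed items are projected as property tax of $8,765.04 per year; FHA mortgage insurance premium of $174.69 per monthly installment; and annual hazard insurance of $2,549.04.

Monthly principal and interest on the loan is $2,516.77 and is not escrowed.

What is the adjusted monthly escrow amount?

Property tax: $8,765.04 per year
FHA mortgage insurance premium: $174.69 × 12 = $2,096.28 per year
Hazard insurance: $2,549.04 per year
Combined annual = $13,410.36
Monthly escrow = $13,410.36 / 12 = $1,117.53
Shortage per month = $468.24 / 12 = $39.02
Adjusted monthly = $1,117.53 + $39.02 = $1,156.55

$1,156.55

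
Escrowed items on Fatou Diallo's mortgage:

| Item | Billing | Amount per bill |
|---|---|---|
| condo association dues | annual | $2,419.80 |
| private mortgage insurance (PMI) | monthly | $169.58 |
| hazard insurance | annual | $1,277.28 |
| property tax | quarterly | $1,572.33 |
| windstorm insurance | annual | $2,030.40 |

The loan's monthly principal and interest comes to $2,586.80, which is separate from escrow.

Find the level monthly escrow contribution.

Condo association dues — $2,419.80
Private mortgage insurance (PMI) — $169.58 × 12 = $2,034.96
Hazard insurance — $1,277.28
Property tax — $1,572.33 × 4 = $6,289.32
Windstorm insurance — $2,030.40
Combined annual = $14,051.76
Per month = $14,051.76 / 12 = $1,170.98

$1,170.98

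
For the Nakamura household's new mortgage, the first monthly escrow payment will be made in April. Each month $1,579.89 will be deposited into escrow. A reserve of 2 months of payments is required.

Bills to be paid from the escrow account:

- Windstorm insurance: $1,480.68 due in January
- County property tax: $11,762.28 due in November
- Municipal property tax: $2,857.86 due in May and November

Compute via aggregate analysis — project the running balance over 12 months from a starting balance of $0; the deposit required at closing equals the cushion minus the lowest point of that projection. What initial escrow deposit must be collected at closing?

Cushion = 2 × $1,579.89 = $3,159.78
Trial balance (start $0, +$1,579.89 each month, − disbursements):
  Apr: +$1,579.89 → $1,579.89
  May: +$1,579.89 − $2,857.86 → $301.92
  Jun: +$1,579.89 → $1,881.81
  Jul: +$1,579.89 → $3,461.70
  Aug: +$1,579.89 → $5,041.59
  Sep: +$1,579.89 → $6,621.48
  Oct: +$1,579.89 → $8,201.37
  Nov: +$1,579.89 − $14,620.14 → -$4,838.88
  Dec: +$1,579.89 → -$3,258.99
  Jan: +$1,579.89 − $1,480.68 → -$3,159.78
  Feb: +$1,579.89 → -$1,579.89
  Mar: +$1,579.89 → $0.00
Lowest trial balance = -$4,838.88 (Nov)
Initial deposit = cushion − low point = $3,159.78 − (-$4,838.88) = $7,998.66

$7,998.66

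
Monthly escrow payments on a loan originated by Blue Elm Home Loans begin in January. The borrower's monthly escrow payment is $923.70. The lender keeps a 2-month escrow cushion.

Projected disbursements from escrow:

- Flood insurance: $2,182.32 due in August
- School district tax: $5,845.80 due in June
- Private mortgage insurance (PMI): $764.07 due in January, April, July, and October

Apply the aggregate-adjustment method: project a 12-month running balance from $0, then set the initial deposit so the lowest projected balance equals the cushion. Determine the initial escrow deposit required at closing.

$4,778.13

Cushion = 2 × $923.70 = $1,847.40
Trial balance (start $0, +$923.70 each month, − disbursements):
  Jan: +$923.70 − $764.07 → $159.63
  Feb: +$923.70 → $1,083.33
  Mar: +$923.70 → $2,007.03
  Apr: +$923.70 − $764.07 → $2,166.66
  May: +$923.70 → $3,090.36
  Jun: +$923.70 − $5,845.80 → -$1,831.74
  Jul: +$923.70 − $764.07 → -$1,672.11
  Aug: +$923.70 − $2,182.32 → -$2,930.73
  Sep: +$923.70 → -$2,007.03
  Oct: +$923.70 − $764.07 → -$1,847.40
  Nov: +$923.70 → -$923.70
  Dec: +$923.70 → $0.00
Lowest trial balance = -$2,930.73 (Aug)
Initial deposit = cushion − low point = $1,847.40 − (-$2,930.73) = $4,778.13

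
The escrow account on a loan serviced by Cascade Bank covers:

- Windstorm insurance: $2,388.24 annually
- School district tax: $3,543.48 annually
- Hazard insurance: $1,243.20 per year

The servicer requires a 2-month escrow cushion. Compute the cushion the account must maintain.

$1,195.82

Windstorm insurance: $2,388.24/yr
School district tax: $3,543.48/yr
Hazard insurance: $1,243.20/yr
Annual escrow total = $2,388.24 + $3,543.48 + $1,243.20 = $7,174.92
Monthly escrow = $7,174.92 ÷ 12 = $597.91
Cushion = 2 × $597.91 = $1,195.82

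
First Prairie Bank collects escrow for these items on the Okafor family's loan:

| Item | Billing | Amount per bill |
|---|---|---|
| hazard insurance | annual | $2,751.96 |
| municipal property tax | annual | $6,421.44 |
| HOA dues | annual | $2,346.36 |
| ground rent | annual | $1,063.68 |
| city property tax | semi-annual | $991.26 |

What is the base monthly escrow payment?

Hazard insurance — $2,751.96 annually
Municipal property tax — $6,421.44 annually
HOA dues — $2,346.36 annually
Ground rent — $1,063.68 annually
City property tax — $991.26 × 2 = $1,982.52 annually
Total per year = $2,751.96 + $6,421.44 + $2,346.36 + $1,063.68 + $1,982.52 = $14,565.96
Per month = $14,565.96 / 12 = $1,213.83

$1,213.83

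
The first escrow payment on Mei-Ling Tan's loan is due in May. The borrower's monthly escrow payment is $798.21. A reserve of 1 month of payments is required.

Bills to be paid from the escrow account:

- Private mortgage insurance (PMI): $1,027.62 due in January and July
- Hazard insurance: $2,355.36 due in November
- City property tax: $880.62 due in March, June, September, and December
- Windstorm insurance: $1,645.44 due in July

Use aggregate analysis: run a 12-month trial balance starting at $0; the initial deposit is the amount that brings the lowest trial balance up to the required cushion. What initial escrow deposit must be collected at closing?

$2,312.22

Cushion = 1 × $798.21 = $798.21
Trial balance (start $0, +$798.21 each month, − disbursements):
  May: +$798.21 → $798.21
  Jun: +$798.21 − $880.62 → $715.80
  Jul: +$798.21 − $2,673.06 → -$1,159.05
  Aug: +$798.21 → -$360.84
  Sep: +$798.21 − $880.62 → -$443.25
  Oct: +$798.21 → $354.96
  Nov: +$798.21 − $2,355.36 → -$1,202.19
  Dec: +$798.21 − $880.62 → -$1,284.60
  Jan: +$798.21 − $1,027.62 → -$1,514.01
  Feb: +$798.21 → -$715.80
  Mar: +$798.21 − $880.62 → -$798.21
  Apr: +$798.21 → $0.00
Lowest trial balance = -$1,514.01 (Jan)
Initial deposit = cushion − low point = $798.21 − (-$1,514.01) = $2,312.22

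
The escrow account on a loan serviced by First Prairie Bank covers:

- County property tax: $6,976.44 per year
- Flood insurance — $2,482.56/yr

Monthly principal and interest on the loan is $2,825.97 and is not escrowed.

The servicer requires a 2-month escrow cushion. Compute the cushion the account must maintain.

$1,576.50

County property tax = $6,976.44 per year
Flood insurance = $2,482.56 per year
Combined annual = $6,976.44 + $2,482.56 = $9,459.00
Monthly = $9,459.00 / 12 = $788.25
Required cushion = 2 × $788.25 = $1,576.50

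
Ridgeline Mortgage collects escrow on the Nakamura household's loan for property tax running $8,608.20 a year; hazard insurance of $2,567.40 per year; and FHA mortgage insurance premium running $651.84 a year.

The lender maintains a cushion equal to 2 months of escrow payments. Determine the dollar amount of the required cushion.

Property tax — $8,608.20
Hazard insurance — $2,567.40
FHA mortgage insurance premium — $651.84
Yearly total = $8,608.20 + $2,567.40 + $651.84 = $11,827.44
Monthly escrow = $11,827.44 / 12 = $985.62
Required cushion = 2 × $985.62 = $1,971.24

$1,971.24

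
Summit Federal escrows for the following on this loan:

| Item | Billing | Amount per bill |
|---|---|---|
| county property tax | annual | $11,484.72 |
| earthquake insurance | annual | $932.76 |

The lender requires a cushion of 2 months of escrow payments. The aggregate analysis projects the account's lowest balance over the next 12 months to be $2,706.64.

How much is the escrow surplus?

$637.06

County property tax: $11,484.72 per year
Earthquake insurance: $932.76 per year
Total annual escrow = $12,417.48
Monthly = $12,417.48 ÷ 12 = $1,034.79
Cushion = 2 × $1,034.79 = $2,069.58
Excess over cushion: $2,706.64 − $2,069.58 = $637.06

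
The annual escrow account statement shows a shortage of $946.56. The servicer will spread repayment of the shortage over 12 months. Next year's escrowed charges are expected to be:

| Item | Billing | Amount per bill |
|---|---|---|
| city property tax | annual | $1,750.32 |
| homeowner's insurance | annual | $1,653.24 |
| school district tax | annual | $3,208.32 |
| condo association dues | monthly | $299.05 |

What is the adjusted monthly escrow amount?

City property tax = $1,750.32 per year
Homeowner's insurance = $1,653.24 per year
School district tax = $3,208.32 per year
Condo association dues = $299.05 × 12 = $3,588.60 per year
Total per year = $10,200.48
Per month = $10,200.48 / 12 = $850.04
Monthly shortage recovery: $946.56 ÷ 12 = $78.88
New monthly escrow = $850.04 + $78.88 = $928.92

$928.92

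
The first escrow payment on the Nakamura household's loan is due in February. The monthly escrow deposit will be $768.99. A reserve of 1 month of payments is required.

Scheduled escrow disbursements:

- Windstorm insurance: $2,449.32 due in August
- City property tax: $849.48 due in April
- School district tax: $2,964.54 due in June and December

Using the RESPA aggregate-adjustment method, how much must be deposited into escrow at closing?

Cushion = 1 × $768.99 = $768.99
Trial balance (start $0, +$768.99 each month, − disbursements):
  Feb: +$768.99 → $768.99
  Mar: +$768.99 → $1,537.98
  Apr: +$768.99 − $849.48 → $1,457.49
  May: +$768.99 → $2,226.48
  Jun: +$768.99 − $2,964.54 → $30.93
  Jul: +$768.99 → $799.92
  Aug: +$768.99 − $2,449.32 → -$880.41
  Sep: +$768.99 → -$111.42
  Oct: +$768.99 → $657.57
  Nov: +$768.99 → $1,426.56
  Dec: +$768.99 − $2,964.54 → -$768.99
  Jan: +$768.99 → $0.00
Lowest trial balance = -$880.41 (Aug)
Initial deposit = cushion − low point = $768.99 − (-$880.41) = $1,649.40

$1,649.40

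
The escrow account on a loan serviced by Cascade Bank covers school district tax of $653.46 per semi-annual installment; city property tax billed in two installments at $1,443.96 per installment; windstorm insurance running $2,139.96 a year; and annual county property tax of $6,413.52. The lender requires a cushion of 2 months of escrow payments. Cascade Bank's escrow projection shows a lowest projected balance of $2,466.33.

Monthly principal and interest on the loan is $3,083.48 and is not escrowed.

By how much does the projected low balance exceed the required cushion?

$341.61

School district tax = $653.46 × 2 = $1,306.92 annually
City property tax = $1,443.96 × 2 = $2,887.92 annually
Windstorm insurance = $2,139.96 annually
County property tax = $6,413.52 annually
Total annual escrow = $12,748.32
Monthly = $12,748.32 ÷ 12 = $1,062.36
Required reserve = 2 × $1,062.36 = $2,124.72
Surplus = $2,466.33 − $2,124.72 = $341.61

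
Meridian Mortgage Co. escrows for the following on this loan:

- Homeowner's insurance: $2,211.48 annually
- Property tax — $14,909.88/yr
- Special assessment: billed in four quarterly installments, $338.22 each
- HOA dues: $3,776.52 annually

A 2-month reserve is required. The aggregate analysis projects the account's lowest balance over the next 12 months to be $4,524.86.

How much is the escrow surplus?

$816.40

Homeowner's insurance: $2,211.48/yr
Property tax: $14,909.88/yr
Special assessment: $338.22 × 4 = $1,352.88/yr
HOA dues: $3,776.52/yr
Total annual escrow = $2,211.48 + $14,909.88 + $1,352.88 + $3,776.52 = $22,250.76
Monthly = $22,250.76 ÷ 12 = $1,854.23
Required reserve = 2 × $1,854.23 = $3,708.46
Surplus = $4,524.86 − $3,708.46 = $816.40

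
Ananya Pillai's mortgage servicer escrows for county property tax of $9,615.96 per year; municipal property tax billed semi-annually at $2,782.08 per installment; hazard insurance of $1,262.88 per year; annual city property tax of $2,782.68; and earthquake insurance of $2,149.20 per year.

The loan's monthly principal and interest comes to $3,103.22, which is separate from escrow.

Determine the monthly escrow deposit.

$1,781.24

County property tax: $9,615.96 annually
Municipal property tax: $2,782.08 × 2 = $5,564.16 annually
Hazard insurance: $1,262.88 annually
City property tax: $2,782.68 annually
Earthquake insurance: $2,149.20 annually
Yearly total = $21,374.88
Monthly escrow = $21,374.88 / 12 = $1,781.24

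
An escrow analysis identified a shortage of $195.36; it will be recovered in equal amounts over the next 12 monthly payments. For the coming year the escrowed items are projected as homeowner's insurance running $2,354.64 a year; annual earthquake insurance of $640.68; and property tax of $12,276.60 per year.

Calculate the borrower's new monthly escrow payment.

Homeowner's insurance — $2,354.64
Earthquake insurance — $640.68
Property tax — $12,276.60
Total per year = $15,271.92
Per month = $15,271.92 ÷ 12 = $1,272.66
Shortage spread = $195.36 / 12 = $16.28/mo
Adjusted monthly = $1,272.66 + $16.28 = $1,288.94

$1,288.94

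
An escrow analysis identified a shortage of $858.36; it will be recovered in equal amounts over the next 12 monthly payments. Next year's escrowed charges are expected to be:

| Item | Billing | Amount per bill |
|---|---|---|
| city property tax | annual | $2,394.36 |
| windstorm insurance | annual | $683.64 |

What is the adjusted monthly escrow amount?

City property tax = $2,394.36
Windstorm insurance = $683.64
Yearly total = $2,394.36 + $683.64 = $3,078.00
Base monthly escrow = $3,078.00 ÷ 12 = $256.50
Monthly shortage recovery: $858.36 / 12 = $71.53
New monthly escrow = $256.50 + $71.53 = $328.03

$328.03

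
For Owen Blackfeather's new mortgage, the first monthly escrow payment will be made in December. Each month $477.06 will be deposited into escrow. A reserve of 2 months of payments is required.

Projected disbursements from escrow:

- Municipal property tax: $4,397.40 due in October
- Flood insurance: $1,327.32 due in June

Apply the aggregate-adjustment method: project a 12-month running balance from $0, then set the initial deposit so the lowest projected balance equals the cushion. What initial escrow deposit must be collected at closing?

$1,431.18

Cushion = 2 × $477.06 = $954.12
Trial balance (start $0, +$477.06 each month, − disbursements):
  Dec: +$477.06 → $477.06
  Jan: +$477.06 → $954.12
  Feb: +$477.06 → $1,431.18
  Mar: +$477.06 → $1,908.24
  Apr: +$477.06 → $2,385.30
  May: +$477.06 → $2,862.36
  Jun: +$477.06 − $1,327.32 → $2,012.10
  Jul: +$477.06 → $2,489.16
  Aug: +$477.06 → $2,966.22
  Sep: +$477.06 → $3,443.28
  Oct: +$477.06 − $4,397.40 → -$477.06
  Nov: +$477.06 → $0.00
Lowest trial balance = -$477.06 (Oct)
Initial deposit = cushion − low point = $954.12 − (-$477.06) = $1,431.18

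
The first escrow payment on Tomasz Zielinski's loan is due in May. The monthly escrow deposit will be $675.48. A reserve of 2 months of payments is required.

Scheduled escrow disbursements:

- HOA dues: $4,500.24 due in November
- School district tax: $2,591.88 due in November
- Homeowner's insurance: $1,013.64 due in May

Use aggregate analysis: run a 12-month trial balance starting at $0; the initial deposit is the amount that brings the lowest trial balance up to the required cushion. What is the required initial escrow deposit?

$4,728.36

Cushion = 2 × $675.48 = $1,350.96
Trial balance (start $0, +$675.48 each month, − disbursements):
  May: +$675.48 − $1,013.64 → -$338.16
  Jun: +$675.48 → $337.32
  Jul: +$675.48 → $1,012.80
  Aug: +$675.48 → $1,688.28
  Sep: +$675.48 → $2,363.76
  Oct: +$675.48 → $3,039.24
  Nov: +$675.48 − $7,092.12 → -$3,377.40
  Dec: +$675.48 → -$2,701.92
  Jan: +$675.48 → -$2,026.44
  Feb: +$675.48 → -$1,350.96
  Mar: +$675.48 → -$675.48
  Apr: +$675.48 → $0.00
Lowest trial balance = -$3,377.40 (Nov)
Initial deposit = cushion − low point = $1,350.96 − (-$3,377.40) = $4,728.36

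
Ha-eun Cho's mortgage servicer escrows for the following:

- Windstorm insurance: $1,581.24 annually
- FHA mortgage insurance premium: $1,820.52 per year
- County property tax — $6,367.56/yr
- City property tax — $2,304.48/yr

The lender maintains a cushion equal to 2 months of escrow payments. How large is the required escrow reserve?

$2,012.30

Windstorm insurance — $1,581.24
FHA mortgage insurance premium — $1,820.52
County property tax — $6,367.56
City property tax — $2,304.48
Yearly total = $1,581.24 + $1,820.52 + $6,367.56 + $2,304.48 = $12,073.80
Monthly escrow = $12,073.80 ÷ 12 = $1,006.15
Cushion = 2 × $1,006.15 = $2,012.30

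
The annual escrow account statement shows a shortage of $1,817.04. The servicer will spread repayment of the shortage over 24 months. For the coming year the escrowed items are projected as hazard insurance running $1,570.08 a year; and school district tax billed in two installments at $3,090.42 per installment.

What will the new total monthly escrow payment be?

$721.62

Hazard insurance = $1,570.08 annually
School district tax = $3,090.42 × 2 = $6,180.84 annually
Annual escrow total = $1,570.08 + $6,180.84 = $7,750.92
Per month = $7,750.92 ÷ 12 = $645.91
Monthly shortage recovery: $1,817.04 / 24 = $75.71
Adjusted monthly = $645.91 + $75.71 = $721.62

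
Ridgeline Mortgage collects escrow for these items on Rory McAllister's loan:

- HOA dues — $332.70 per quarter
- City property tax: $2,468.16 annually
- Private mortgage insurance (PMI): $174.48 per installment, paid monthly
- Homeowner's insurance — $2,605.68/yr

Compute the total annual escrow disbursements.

HOA dues = $332.70 × 4 = $1,330.80
City property tax = $2,468.16
Private mortgage insurance (PMI) = $174.48 × 12 = $2,093.76
Homeowner's insurance = $2,605.68
Total annual escrow = $1,330.80 + $2,468.16 + $2,093.76 + $2,605.68 = $8,498.40

$8,498.40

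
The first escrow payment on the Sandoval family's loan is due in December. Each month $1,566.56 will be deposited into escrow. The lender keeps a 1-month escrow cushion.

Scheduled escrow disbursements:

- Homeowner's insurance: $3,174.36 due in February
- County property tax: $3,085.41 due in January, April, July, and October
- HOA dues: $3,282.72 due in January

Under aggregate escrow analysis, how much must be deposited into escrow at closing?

$6,409.37

Cushion = 1 × $1,566.56 = $1,566.56
Trial balance (start $0, +$1,566.56 each month, − disbursements):
  Dec: +$1,566.56 → $1,566.56
  Jan: +$1,566.56 − $6,368.13 → -$3,235.01
  Feb: +$1,566.56 − $3,174.36 → -$4,842.81
  Mar: +$1,566.56 → -$3,276.25
  Apr: +$1,566.56 − $3,085.41 → -$4,795.10
  May: +$1,566.56 → -$3,228.54
  Jun: +$1,566.56 → -$1,661.98
  Jul: +$1,566.56 − $3,085.41 → -$3,180.83
  Aug: +$1,566.56 → -$1,614.27
  Sep: +$1,566.56 → -$47.71
  Oct: +$1,566.56 − $3,085.41 → -$1,566.56
  Nov: +$1,566.56 → $0.00
Lowest trial balance = -$4,842.81 (Feb)
Initial deposit = cushion − low point = $1,566.56 − (-$4,842.81) = $6,409.37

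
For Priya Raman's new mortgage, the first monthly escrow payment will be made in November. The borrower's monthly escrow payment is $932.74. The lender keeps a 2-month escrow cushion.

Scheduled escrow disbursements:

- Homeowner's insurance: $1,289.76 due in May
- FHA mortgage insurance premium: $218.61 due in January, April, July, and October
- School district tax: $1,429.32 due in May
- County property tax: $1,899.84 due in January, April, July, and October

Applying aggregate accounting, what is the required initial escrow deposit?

Cushion = 2 × $932.74 = $1,865.48
Trial balance (start $0, +$932.74 each month, − disbursements):
  Nov: +$932.74 → $932.74
  Dec: +$932.74 → $1,865.48
  Jan: +$932.74 − $2,118.45 → $679.77
  Feb: +$932.74 → $1,612.51
  Mar: +$932.74 → $2,545.25
  Apr: +$932.74 − $2,118.45 → $1,359.54
  May: +$932.74 − $2,719.08 → -$426.80
  Jun: +$932.74 → $505.94
  Jul: +$932.74 − $2,118.45 → -$679.77
  Aug: +$932.74 → $252.97
  Sep: +$932.74 → $1,185.71
  Oct: +$932.74 − $2,118.45 → $0.00
Lowest trial balance = -$679.77 (Jul)
Initial deposit = cushion − low point = $1,865.48 − (-$679.77) = $2,545.25

$2,545.25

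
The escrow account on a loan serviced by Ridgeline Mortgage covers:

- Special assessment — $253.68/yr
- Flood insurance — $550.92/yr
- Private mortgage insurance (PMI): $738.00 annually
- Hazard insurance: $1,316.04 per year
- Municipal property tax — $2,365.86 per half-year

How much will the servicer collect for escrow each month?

$632.53

Special assessment — $253.68
Flood insurance — $550.92
Private mortgage insurance (PMI) — $738.00
Hazard insurance — $1,316.04
Municipal property tax — $2,365.86 × 2 = $4,731.72
Annual escrow total = $7,590.36
Base monthly escrow = $7,590.36 ÷ 12 = $632.53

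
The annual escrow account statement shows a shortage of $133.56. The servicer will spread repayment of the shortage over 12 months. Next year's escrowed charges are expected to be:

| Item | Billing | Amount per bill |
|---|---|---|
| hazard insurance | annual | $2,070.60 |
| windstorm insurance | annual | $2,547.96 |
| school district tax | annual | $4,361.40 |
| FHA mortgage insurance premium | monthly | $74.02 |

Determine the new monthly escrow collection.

Hazard insurance — $2,070.60 annually
Windstorm insurance — $2,547.96 annually
School district tax — $4,361.40 annually
FHA mortgage insurance premium — $74.02 × 12 = $888.24 annually
Combined annual = $2,070.60 + $2,547.96 + $4,361.40 + $888.24 = $9,868.20
Monthly escrow = $9,868.20 / 12 = $822.35
Shortage per month = $133.56 ÷ 12 = $11.13
New monthly escrow = $822.35 + $11.13 = $833.48

$833.48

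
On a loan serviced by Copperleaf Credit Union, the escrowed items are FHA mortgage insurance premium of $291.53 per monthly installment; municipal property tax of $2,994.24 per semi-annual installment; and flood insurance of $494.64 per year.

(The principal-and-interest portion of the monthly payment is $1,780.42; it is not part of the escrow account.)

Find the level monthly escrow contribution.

$831.79

FHA mortgage insurance premium — $291.53 × 12 = $3,498.36
Municipal property tax — $2,994.24 × 2 = $5,988.48
Flood insurance — $494.64
Total annual escrow = $9,981.48
Monthly = $9,981.48 ÷ 12 = $831.79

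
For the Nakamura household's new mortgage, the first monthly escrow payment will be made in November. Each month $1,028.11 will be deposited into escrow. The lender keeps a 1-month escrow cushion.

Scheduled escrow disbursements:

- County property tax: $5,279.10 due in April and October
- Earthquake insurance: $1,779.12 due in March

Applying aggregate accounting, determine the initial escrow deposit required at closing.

Cushion = 1 × $1,028.11 = $1,028.11
Trial balance (start $0, +$1,028.11 each month, − disbursements):
  Nov: +$1,028.11 → $1,028.11
  Dec: +$1,028.11 → $2,056.22
  Jan: +$1,028.11 → $3,084.33
  Feb: +$1,028.11 → $4,112.44
  Mar: +$1,028.11 − $1,779.12 → $3,361.43
  Apr: +$1,028.11 − $5,279.10 → -$889.56
  May: +$1,028.11 → $138.55
  Jun: +$1,028.11 → $1,166.66
  Jul: +$1,028.11 → $2,194.77
  Aug: +$1,028.11 → $3,222.88
  Sep: +$1,028.11 → $4,250.99
  Oct: +$1,028.11 − $5,279.10 → $0.00
Lowest trial balance = -$889.56 (Apr)
Initial deposit = cushion − low point = $1,028.11 − (-$889.56) = $1,917.67

$1,917.67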